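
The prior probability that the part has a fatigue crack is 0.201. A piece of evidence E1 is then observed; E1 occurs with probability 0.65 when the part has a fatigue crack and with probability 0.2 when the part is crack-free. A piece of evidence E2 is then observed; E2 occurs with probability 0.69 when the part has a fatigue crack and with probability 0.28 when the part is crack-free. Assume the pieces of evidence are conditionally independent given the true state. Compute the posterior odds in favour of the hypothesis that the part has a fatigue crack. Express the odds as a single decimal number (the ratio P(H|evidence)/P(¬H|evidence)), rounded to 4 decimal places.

Posterior odds ≈ 2.0148

Prior odds = 0.201/(1−0.201) = 0.25156.
Likelihood ratio for E1 = 0.65/0.2 = 3.2500.
Likelihood ratio for E2 = 0.69/0.28 = 2.4643.
Posterior odds = prior odds × LR₁ × LR₂ = 2.0148.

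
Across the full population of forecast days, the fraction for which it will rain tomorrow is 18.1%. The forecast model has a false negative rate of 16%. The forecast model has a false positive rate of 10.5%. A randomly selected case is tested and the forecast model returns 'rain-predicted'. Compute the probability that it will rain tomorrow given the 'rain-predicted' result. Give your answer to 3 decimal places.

Let H be the event that it will rain tomorrow. P(H) = 0.181, so P(¬H) = 0.819. With E the 'rain-predicted' result, P(E|H) = 0.84 and P(E|¬H) = 0.105.
P(E) = 0.84·0.181 + 0.105·0.819 = 0.15204 + 0.085995 = 0.23803.
By Bayes' theorem, P(H|E) = 0.15204 / 0.23803 = 0.639.

P(H | E) ≈ 0.639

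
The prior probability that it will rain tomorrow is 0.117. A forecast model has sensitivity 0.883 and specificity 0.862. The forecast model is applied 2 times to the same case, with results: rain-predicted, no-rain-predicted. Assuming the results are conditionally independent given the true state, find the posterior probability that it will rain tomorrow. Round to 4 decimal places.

Posterior P(H) ≈ 0.1032

Let H be the event that it will rain tomorrow; start with P(H) = 0.117. P('rain-predicted'|H) = 0.883, P('rain-predicted'|¬H) = 0.138.
Update on result 1 ('rain-predicted'): P(H) ← 0.883·0.1170 / (0.883·0.1170 + 0.138·0.8830) = 0.10331/0.22517 = 0.4588.
Update on result 2 ('no-rain-predicted'): P(H) ← 0.117·0.4588 / (0.117·0.4588 + 0.862·0.5412) = 0.053682/0.52018 = 0.1032.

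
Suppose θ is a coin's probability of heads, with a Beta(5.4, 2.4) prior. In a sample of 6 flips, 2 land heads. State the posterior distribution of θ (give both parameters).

The binomial likelihood is conjugate to the Beta prior: with 2 successes and 4 failures, the posterior is Beta(5.4+2, 2.4+4) = Beta(7.4, 6.4).

Posterior: Beta(7.4, 6.4)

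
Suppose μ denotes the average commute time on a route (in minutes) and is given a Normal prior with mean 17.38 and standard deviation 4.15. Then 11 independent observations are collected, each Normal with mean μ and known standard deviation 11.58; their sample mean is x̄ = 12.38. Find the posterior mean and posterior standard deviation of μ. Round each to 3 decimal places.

Posterior mean ≈ 14.452; posterior SD ≈ 2.672

Prior precision 1/τ₀² = 1/4.15² = 0.0580636; data precision n/σ² = 11/11.58² = 0.0820305.
Posterior precision = 0.0580636 + 0.0820305 = 0.140094, giving posterior SD = 1/√0.140094 = 2.672.
Posterior mean = (0.0580636·17.38 + 0.0820305·12.38) / 0.140094 = 14.452.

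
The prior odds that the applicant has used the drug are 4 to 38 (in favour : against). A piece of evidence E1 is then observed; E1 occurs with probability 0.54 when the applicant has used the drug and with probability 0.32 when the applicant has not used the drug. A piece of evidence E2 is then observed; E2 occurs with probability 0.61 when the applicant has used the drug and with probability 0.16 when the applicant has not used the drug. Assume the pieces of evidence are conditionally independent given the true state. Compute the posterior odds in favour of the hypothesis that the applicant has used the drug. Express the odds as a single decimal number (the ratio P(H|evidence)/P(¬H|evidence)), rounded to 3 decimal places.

Prior odds = 4/38 = 0.10526.
Likelihood ratio for E1 = 0.54/0.32 = 1.6875.
Likelihood ratio for E2 = 0.61/0.16 = 3.8125.
Posterior odds = prior odds × LR₁ × LR₂ = 0.67722.

Posterior odds ≈ 0.677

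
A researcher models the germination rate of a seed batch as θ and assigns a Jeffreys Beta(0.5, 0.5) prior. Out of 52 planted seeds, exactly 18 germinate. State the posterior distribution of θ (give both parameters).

Posterior: Beta(18.5, 34.5)

Observing 18 successes and 34 failures updates Beta(0.5, 0.5) by adding the success and failure counts to the two shape parameters: α = 0.5+18 = 18.5, β = 0.5+34 = 34.5.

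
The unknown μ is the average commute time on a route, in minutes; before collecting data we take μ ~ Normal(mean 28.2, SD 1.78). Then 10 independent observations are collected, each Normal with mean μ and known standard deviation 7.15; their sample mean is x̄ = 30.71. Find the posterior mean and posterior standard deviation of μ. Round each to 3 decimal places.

Prior precision 1/τ₀² = 1/1.78² = 0.315617; data precision n/σ² = 10/7.15² = 0.195609.
Posterior precision = 0.315617 + 0.195609 = 0.511225, giving posterior SD = 1/√0.511225 = 1.399.
Posterior mean = (0.315617·28.2 + 0.195609·30.71) / 0.511225 = 29.160.

Posterior mean ≈ 29.160; posterior SD ≈ 1.399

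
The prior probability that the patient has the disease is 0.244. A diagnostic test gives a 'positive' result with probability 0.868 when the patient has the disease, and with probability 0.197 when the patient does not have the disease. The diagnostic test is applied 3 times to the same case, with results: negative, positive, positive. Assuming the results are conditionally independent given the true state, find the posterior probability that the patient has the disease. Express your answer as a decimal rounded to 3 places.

Posterior P(H) ≈ 0.507

With H the event that the patient has the disease, the joint likelihood of the observed sequence is P(data|H) = 0.132·0.868·0.868 = 0.099452 and P(data|¬H) = 0.803·0.197·0.197 = 0.031164.
Bayes: P(H|data) = 0.244·0.099452 / (0.244·0.099452 + 0.756·0.031164) = 0.024266/0.047826 = 0.5074.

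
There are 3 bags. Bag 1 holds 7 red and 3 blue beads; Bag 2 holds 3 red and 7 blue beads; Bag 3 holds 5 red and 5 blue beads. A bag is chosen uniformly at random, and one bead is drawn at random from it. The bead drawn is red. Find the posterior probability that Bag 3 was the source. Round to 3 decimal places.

Tabulate prior·likelihood by source: [1] prior 0.333333, lik 0.7, product 0.2333; [2] prior 0.333333, lik 0.3, product 0.1000; [3] prior 0.333333, lik 0.5, product 0.1667.
Normalizing constant = 0.50000; the posterior for Bag 3 is its product over the sum, 0.1667/0.50000 = 0.333.

Posterior probability ≈ 0.333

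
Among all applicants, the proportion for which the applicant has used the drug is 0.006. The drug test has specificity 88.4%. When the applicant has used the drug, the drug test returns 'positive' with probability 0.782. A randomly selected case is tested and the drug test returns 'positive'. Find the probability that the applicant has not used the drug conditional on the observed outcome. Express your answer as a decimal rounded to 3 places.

Write H for 'the applicant has used the drug'. Prior odds H:¬H = 0.006/0.994 = 0.0060362. For the 'positive' outcome, the likelihood ratio is 0.782/0.116 = 6.7414.
Posterior odds = 0.0060362 × 6.7414 = 0.040692, so P(H|E) = 0.040692/(1+0.040692) = 0.039. Then P(¬H|E) = 1 − 0.039 = 0.961.

P(¬H | E) ≈ 0.961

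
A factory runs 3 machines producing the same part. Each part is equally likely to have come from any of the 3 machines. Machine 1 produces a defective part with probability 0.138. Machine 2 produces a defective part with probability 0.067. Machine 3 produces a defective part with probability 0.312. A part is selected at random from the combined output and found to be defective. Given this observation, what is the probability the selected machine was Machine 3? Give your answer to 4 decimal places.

Posterior probability ≈ 0.6035

P(defective|M1) = 0.138; P(defective|M2) = 0.067; P(defective|M3) = 0.312.
Prior × likelihood for each source: 0.333333·0.138=0.04600, 0.333333·0.067=0.02233, 0.333333·0.312=0.1040. Summing gives P(defective) = 0.17233.
P(Machine 3 | defective) = 0.1040 / 0.17233 = 0.6035.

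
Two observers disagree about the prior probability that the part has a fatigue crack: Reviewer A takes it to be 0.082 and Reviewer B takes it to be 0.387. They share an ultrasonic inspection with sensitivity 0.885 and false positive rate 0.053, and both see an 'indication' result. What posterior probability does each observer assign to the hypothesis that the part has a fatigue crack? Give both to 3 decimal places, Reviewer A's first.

Reviewer A: 0.599; Reviewer B: 0.913

The likelihood ratio for an 'indication' result is 0.885/0.053 = 16.698.
Reviewer A: prior odds 0.082/0.918 = 0.089325; posterior odds 1.4916; posterior probability 0.599.
Reviewer B: prior odds 0.387/0.613 = 0.63132; posterior odds 10.542; posterior probability 0.913.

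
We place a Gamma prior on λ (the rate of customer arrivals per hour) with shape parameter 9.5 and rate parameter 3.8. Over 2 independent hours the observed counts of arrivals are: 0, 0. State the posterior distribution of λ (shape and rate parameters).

The Poisson likelihood adds the total count to the shape and the number of exposure periods to the rate. Here ∑xᵢ = 0 and n = 2, so shape 9.5→9.5 and rate 3.8→5.8.

Posterior: Gamma(shape=9.5, rate=5.8)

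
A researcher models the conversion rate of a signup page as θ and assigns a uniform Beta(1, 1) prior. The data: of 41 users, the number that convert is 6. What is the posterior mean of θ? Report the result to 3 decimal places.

Posterior mean ≈ 0.163

Observing 6 successes and 35 failures updates Beta(1, 1) by adding the success and failure counts to the two shape parameters: α = 1+6 = 7, β = 1+35 = 36.
E[θ | data] = 7/(7+36) = 0.163.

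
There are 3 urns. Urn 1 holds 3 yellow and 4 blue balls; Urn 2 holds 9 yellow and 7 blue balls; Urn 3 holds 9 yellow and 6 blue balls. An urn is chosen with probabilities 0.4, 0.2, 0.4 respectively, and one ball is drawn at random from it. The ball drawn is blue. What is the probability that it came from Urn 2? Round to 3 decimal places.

Posterior probability ≈ 0.184

P(blue|Urn 1) = 0.5714; P(blue|Urn 2) = 0.4375; P(blue|Urn 3) = 0.4.
Prior × likelihood for each source: 0.4·0.5714=0.2286, 0.2·0.4375=0.08750, 0.4·0.4=0.1600. Summing gives P(blue) = 0.47607.
P(Urn 2 | blue) = 0.08750 / 0.47607 = 0.184.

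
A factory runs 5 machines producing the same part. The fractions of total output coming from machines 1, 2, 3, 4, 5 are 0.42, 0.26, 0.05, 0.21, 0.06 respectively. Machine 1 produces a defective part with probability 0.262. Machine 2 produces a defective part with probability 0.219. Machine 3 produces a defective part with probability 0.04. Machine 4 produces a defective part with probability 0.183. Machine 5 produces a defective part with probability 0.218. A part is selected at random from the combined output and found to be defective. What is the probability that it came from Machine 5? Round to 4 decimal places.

Posterior probability ≈ 0.0593

Tabulate prior·likelihood by source: [1] prior 0.42, lik 0.262, product 0.1100; [2] prior 0.26, lik 0.219, product 0.05694; [3] prior 0.05, lik 0.04, product 0.002000; [4] prior 0.21, lik 0.183, product 0.03843; [5] prior 0.06, lik 0.218, product 0.01308.
Normalizing constant = 0.22049; the posterior for Machine 5 is its product over the sum, 0.01308/0.22049 = 0.0593.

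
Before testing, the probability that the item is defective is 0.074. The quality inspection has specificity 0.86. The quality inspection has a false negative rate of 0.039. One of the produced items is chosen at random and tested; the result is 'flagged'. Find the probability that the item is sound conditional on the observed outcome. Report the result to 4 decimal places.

Let H be the event that the item is defective. P(H) = 0.074, so P(¬H) = 0.926. With E the 'flagged' result, P(E|H) = 0.961 and P(E|¬H) = 0.14.
P(E) = 0.961·0.074 + 0.14·0.926 = 0.071114 + 0.12964 = 0.20075.
By Bayes' theorem, P(H|E) = 0.071114 / 0.20075 = 0.3542. Hence P(¬H|E) = 1 − 0.3542 = 0.6458.

P(¬H | E) ≈ 0.6458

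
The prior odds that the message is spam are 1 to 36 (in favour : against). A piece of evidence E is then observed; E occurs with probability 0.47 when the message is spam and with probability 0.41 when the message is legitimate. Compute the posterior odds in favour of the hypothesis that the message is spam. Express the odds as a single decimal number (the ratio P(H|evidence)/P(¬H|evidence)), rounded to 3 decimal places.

Posterior odds ≈ 0.032

Prior odds = 1/36 = 0.027778. In log-odds, ln(0.027778) = -3.5835.
Add log likelihood ratio: ln(1.1463) = 0.13658.
Posterior log-odds = -3.4469, so posterior odds = exp(-3.4469) = 0.031843.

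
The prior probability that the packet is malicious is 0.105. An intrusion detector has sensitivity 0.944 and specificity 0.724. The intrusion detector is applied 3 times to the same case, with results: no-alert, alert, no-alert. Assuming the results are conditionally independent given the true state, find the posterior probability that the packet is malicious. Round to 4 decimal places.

Posterior P(H) ≈ 0.0024

With H the event that the packet is malicious, the joint likelihood of the observed sequence is P(data|H) = 0.056·0.944·0.056 = 0.0029604 and P(data|¬H) = 0.724·0.276·0.724 = 0.14467.
Bayes: P(H|data) = 0.105·0.0029604 / (0.105·0.0029604 + 0.895·0.14467) = 0.00031084/0.12979 = 0.0024.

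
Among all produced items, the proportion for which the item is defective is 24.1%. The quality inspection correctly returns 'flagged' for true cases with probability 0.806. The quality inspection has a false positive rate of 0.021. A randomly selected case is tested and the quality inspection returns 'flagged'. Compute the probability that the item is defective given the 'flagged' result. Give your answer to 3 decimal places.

Let H be the event that the item is defective. P(H) = 0.241, so P(¬H) = 0.759. With E the 'flagged' result, P(E|H) = 0.806 and P(E|¬H) = 0.021.
P(E) = 0.806·0.241 + 0.021·0.759 = 0.19425 + 0.015939 = 0.21019.
By Bayes' theorem, P(H|E) = 0.19425 / 0.21019 = 0.924.

P(H | E) ≈ 0.924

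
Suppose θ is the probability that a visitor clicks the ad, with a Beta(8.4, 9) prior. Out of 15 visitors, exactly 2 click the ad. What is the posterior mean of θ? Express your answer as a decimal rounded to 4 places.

The binomial likelihood is conjugate to the Beta prior: with 2 successes and 13 failures, the posterior is Beta(8.4+2, 9+13) = Beta(10.4, 22).
Posterior mean = α/(α+β) = 10.4/32.4 = 0.3210.

Posterior mean ≈ 0.3210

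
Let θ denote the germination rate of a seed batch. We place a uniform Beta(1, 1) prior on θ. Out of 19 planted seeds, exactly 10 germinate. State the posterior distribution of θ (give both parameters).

Observing 10 successes and 9 failures updates Beta(1, 1) by adding the success and failure counts to the two shape parameters: α = 1+10 = 11, β = 1+9 = 10.

Posterior: Beta(11, 10)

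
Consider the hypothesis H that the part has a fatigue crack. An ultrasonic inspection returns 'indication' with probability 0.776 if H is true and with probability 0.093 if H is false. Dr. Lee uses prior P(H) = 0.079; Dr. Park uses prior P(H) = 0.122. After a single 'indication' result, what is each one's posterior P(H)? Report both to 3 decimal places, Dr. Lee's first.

Dr. Lee: 0.417; Dr. Park: 0.537

The likelihood ratio for an 'indication' result is 0.776/0.093 = 8.3441.
Dr. Lee: prior odds 0.079/0.921 = 0.085776; posterior odds 0.71573; posterior probability 0.417.
Dr. Park: prior odds 0.122/0.878 = 0.13895; posterior odds 1.1594; posterior probability 0.537.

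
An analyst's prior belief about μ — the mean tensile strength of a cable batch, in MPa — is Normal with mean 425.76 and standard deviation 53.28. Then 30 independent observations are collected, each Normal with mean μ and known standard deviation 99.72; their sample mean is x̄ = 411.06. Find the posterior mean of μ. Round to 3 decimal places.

Prior precision 1/τ₀² = 1/53.28² = 0.00035227; data precision n/σ² = 30/99.72² = 0.00301687.
Posterior precision = 0.00035227 + 0.00301687 = 0.00336914.
Posterior mean = (0.00035227·425.76 + 0.00301687·411.06) / 0.00336914 = 412.597.

Posterior mean ≈ 412.597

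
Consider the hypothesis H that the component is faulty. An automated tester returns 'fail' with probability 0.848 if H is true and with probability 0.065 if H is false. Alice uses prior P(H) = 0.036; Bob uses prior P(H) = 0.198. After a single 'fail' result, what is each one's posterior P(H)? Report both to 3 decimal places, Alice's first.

Alice: 0.328; Bob: 0.763

The likelihood ratio for a 'fail' result is 0.848/0.065 = 13.046.
Alice: prior odds 0.036/0.964 = 0.037344; posterior odds 0.48720; posterior probability 0.328.
Bob: prior odds 0.198/0.802 = 0.24688; posterior odds 3.2209; posterior probability 0.763.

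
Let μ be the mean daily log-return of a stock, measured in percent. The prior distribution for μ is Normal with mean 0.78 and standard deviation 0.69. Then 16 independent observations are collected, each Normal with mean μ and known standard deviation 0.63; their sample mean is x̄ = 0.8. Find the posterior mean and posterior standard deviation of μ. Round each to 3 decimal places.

Posterior mean ≈ 0.799; posterior SD ≈ 0.154

With known σ, the Normal prior is conjugate. Weight on the data is w = (n/σ²)/(n/σ² + 1/τ₀²) = 40.3124/(40.3124+2.10040) = 0.95048.
Posterior mean = w·x̄ + (1−w)·μ₀ = 0.95048·0.8 + 0.049523·0.78 = 0.799. Posterior variance = 1/(40.3124+2.10040) = 0.0235778, so SD = 0.154.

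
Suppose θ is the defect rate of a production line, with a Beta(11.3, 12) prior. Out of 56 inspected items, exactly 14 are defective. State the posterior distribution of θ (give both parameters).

Posterior: Beta(25.3, 54)

The binomial likelihood is conjugate to the Beta prior: with 14 successes and 42 failures, the posterior is Beta(11.3+14, 12+42) = Beta(25.3, 54).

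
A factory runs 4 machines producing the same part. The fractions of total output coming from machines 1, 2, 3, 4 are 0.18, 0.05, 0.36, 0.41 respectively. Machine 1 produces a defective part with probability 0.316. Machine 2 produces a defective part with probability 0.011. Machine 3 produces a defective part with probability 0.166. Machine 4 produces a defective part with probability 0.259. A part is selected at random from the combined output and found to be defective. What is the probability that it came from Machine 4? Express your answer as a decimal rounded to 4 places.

P(defective|M1) = 0.316; P(defective|M2) = 0.011; P(defective|M3) = 0.166; P(defective|M4) = 0.259.
Prior × likelihood for each source: 0.18·0.316=0.05688, 0.05·0.011=0.0005500, 0.36·0.166=0.05976, 0.41·0.259=0.1062. Summing gives P(defective) = 0.22338.
P(Machine 4 | defective) = 0.1062 / 0.22338 = 0.4754.

Posterior probability ≈ 0.4754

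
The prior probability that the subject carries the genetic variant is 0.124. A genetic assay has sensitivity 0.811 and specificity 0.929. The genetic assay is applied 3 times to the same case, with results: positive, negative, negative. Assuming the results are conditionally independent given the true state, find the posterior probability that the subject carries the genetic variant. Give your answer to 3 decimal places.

Posterior P(H) ≈ 0.063

With H the event that the subject carries the genetic variant, the joint likelihood of the observed sequence is P(data|H) = 0.811·0.189·0.189 = 0.028970 and P(data|¬H) = 0.071·0.929·0.929 = 0.061276.
Bayes: P(H|data) = 0.124·0.028970 / (0.124·0.028970 + 0.876·0.061276) = 0.0035922/0.057270 = 0.0627.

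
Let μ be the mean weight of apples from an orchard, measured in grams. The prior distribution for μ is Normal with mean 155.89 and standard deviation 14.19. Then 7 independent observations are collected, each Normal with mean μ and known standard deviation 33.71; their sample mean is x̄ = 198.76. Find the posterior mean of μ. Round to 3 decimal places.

Posterior mean ≈ 179.625

Prior precision 1/τ₀² = 1/14.19² = 0.00496633; data precision n/σ² = 7/33.71² = 0.00616000.
Posterior precision = 0.00496633 + 0.00616000 = 0.0111263.
Posterior mean = (0.00496633·155.89 + 0.00616000·198.76) / 0.0111263 = 179.625.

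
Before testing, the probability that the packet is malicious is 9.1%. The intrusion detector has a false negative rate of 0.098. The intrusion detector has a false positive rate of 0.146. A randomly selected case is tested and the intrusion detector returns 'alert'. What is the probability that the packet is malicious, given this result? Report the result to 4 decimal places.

P(H | E) ≈ 0.3821

Write H for 'the packet is malicious'. Prior odds H:¬H = 0.091/0.909 = 0.10011. For the 'alert' outcome, the likelihood ratio is 0.902/0.146 = 6.1781.
Posterior odds = 0.10011 × 6.1781 = 0.61849, so P(H|E) = 0.61849/(1+0.61849) = 0.3821.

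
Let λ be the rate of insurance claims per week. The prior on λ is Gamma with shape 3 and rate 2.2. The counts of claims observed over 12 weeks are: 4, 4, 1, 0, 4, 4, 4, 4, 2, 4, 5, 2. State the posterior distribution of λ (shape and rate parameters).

Total count ∑xᵢ = 38 over n = 12 weeks.
Gamma is conjugate to the Poisson likelihood: posterior is Gamma(shape = 3+38 = 41, rate = 2.2+12 = 14.2).

Posterior: Gamma(shape=41, rate=14.2)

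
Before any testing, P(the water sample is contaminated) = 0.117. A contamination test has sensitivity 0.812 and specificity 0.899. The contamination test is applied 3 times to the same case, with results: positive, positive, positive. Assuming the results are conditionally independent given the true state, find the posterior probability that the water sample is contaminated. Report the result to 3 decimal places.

Posterior P(H) ≈ 0.986

Let H be the event that the water sample is contaminated; start with P(H) = 0.117. P('positive'|H) = 0.812, P('positive'|¬H) = 0.101.
Update on result 1 ('positive'): P(H) ← 0.812·0.1170 / (0.812·0.1170 + 0.101·0.8830) = 0.095004/0.18419 = 0.5158.
Update on result 2 ('positive'): P(H) ← 0.812·0.5158 / (0.812·0.5158 + 0.101·0.4842) = 0.41883/0.46774 = 0.8954.
Update on result 3 ('positive'): P(H) ← 0.812·0.8954 / (0.812·0.8954 + 0.101·0.1046) = 0.72710/0.73766 = 0.9857.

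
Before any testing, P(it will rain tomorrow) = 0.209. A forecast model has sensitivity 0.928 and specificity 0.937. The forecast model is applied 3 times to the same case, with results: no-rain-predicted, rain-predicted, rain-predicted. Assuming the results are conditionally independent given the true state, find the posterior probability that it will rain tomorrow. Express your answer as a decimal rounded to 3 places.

Posterior P(H) ≈ 0.815

With H the event that it will rain tomorrow, the joint likelihood of the observed sequence is P(data|H) = 0.072·0.928·0.928 = 0.062005 and P(data|¬H) = 0.937·0.063·0.063 = 0.0037190.
Bayes: P(H|data) = 0.209·0.062005 / (0.209·0.062005 + 0.791·0.0037190) = 0.012959/0.015901 = 0.8150.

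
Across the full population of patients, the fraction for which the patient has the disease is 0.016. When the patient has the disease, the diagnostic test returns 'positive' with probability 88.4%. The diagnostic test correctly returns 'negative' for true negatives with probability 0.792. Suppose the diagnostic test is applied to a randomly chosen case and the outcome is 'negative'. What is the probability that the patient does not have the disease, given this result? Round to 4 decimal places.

Let H be the event that the patient has the disease. P(H) = 0.016, so P(¬H) = 0.984. With E the 'negative' result, P(E|H) = 0.116 and P(E|¬H) = 0.792.
P(E) = 0.116·0.016 + 0.792·0.984 = 0.0018560 + 0.77933 = 0.78118.
By Bayes' theorem, P(H|E) = 0.0018560 / 0.78118 = 0.0024. Hence P(¬H|E) = 1 − 0.0024 = 0.9976.

P(¬H | E) ≈ 0.9976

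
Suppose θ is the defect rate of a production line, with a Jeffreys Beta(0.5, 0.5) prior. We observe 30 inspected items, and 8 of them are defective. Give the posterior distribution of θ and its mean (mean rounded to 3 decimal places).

Observing 8 successes and 22 failures updates Beta(0.5, 0.5) by adding the success and failure counts to the two shape parameters: α = 0.5+8 = 8.5, β = 0.5+22 = 22.5.
Posterior mean = α/(α+β) = 8.5/31 = 0.274.

Posterior: Beta(8.5, 22.5); mean ≈ 0.274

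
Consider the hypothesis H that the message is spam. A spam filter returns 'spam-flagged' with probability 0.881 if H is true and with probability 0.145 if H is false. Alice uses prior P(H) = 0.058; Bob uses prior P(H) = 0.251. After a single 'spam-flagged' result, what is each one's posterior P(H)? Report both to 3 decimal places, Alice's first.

Alice: 0.272; Bob: 0.671

The likelihood ratio for a 'spam-flagged' result is 0.881/0.145 = 6.0759.
Alice: prior odds 0.058/0.942 = 0.061571; posterior odds 0.37410; posterior probability 0.272.
Bob: prior odds 0.251/0.749 = 0.33511; posterior odds 2.0361; posterior probability 0.671.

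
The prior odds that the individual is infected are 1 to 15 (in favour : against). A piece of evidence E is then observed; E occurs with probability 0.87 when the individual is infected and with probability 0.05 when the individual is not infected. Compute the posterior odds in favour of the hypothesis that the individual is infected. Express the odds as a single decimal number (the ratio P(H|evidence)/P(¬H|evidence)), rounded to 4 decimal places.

Prior odds = 1/15 = 0.066667.
Likelihood ratio for E = 0.87/0.05 = 17.400.
Posterior odds = prior odds × LR = 1.1600.

Posterior odds ≈ 1.1600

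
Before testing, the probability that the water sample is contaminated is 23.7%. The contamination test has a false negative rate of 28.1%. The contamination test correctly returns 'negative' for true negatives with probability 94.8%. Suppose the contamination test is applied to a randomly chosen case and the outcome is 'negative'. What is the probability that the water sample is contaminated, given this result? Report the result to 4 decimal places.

Write H for 'the water sample is contaminated'. Prior odds H:¬H = 0.237/0.763 = 0.31062. For the 'negative' outcome, the likelihood ratio is 0.281/0.948 = 0.29641.
Posterior odds = 0.31062 × 0.29641 = 0.092071, so P(H|E) = 0.092071/(1+0.092071) = 0.0843.

P(H | E) ≈ 0.0843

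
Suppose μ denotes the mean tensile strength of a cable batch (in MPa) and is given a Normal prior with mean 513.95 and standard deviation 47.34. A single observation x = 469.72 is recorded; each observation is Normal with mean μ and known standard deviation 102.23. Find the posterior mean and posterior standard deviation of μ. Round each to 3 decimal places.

Posterior mean ≈ 506.140; posterior SD ≈ 42.958

Prior precision 1/τ₀² = 1/47.34² = 0.00044621; data precision n/σ² = 1/102.23² = 0.00009568.
Posterior precision = 0.00044621 + 0.00009568 = 0.00054190, giving posterior SD = 1/√0.00054190 = 42.958.
Posterior mean = (0.00044621·513.95 + 0.00009568·469.72) / 0.00054190 = 506.140.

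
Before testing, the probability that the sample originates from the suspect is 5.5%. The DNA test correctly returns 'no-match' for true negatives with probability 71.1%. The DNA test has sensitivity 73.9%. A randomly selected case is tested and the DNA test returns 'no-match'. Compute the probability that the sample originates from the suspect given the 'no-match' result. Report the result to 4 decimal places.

Write H for 'the sample originates from the suspect'. Prior odds H:¬H = 0.055/0.945 = 0.058201. For the 'no-match' outcome, the likelihood ratio is 0.261/0.711 = 0.36709.
Posterior odds = 0.058201 × 0.36709 = 0.021365, so P(H|E) = 0.021365/(1+0.021365) = 0.0209.

P(H | E) ≈ 0.0209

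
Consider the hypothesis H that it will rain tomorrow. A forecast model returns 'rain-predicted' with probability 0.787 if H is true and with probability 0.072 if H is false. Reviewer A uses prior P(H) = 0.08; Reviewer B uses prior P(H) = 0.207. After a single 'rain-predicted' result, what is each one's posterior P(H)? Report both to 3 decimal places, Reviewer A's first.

The likelihood ratio for a 'rain-predicted' result is 0.787/0.072 = 10.931.
Reviewer A: prior odds 0.08/0.92 = 0.086957; posterior odds 0.95048; posterior probability 0.487.
Reviewer B: prior odds 0.207/0.793 = 0.26103; posterior odds 2.8532; posterior probability 0.740.

Reviewer A: 0.487; Reviewer B: 0.740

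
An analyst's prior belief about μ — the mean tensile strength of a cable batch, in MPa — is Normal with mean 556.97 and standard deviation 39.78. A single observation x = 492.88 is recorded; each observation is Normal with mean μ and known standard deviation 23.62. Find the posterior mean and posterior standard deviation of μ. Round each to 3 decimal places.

Posterior mean ≈ 509.586; posterior SD ≈ 20.310

Prior precision 1/τ₀² = 1/39.78² = 0.00063193; data precision n/σ² = 1/23.62² = 0.00179242.
Posterior precision = 0.00063193 + 0.00179242 = 0.00242435, giving posterior SD = 1/√0.00242435 = 20.310.
Posterior mean = (0.00063193·556.97 + 0.00179242·492.88) / 0.00242435 = 509.586.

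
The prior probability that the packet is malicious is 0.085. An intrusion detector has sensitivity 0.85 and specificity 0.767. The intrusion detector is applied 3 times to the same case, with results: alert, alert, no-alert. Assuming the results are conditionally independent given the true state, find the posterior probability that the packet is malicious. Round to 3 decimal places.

Let H be the event that the packet is malicious; start with P(H) = 0.085. P('alert'|H) = 0.85, P('alert'|¬H) = 0.233.
Update on result 1 ('alert'): P(H) ← 0.85·0.0850 / (0.85·0.0850 + 0.233·0.9150) = 0.072250/0.28545 = 0.2531.
Update on result 2 ('alert'): P(H) ← 0.85·0.2531 / (0.85·0.2531 + 0.233·0.7469) = 0.21515/0.38917 = 0.5528.
Update on result 3 ('no-alert'): P(H) ← 0.15·0.5528 / (0.15·0.5528 + 0.767·0.4472) = 0.082925/0.42590 = 0.1947.

Posterior P(H) ≈ 0.195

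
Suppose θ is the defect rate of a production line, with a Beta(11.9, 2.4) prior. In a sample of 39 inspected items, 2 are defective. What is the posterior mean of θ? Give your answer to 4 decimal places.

Posterior mean ≈ 0.2608

Observing 2 successes and 37 failures updates Beta(11.9, 2.4) by adding the success and failure counts to the two shape parameters: α = 11.9+2 = 13.9, β = 2.4+37 = 39.4.
Posterior mean = α/(α+β) = 13.9/53.3 = 0.2608.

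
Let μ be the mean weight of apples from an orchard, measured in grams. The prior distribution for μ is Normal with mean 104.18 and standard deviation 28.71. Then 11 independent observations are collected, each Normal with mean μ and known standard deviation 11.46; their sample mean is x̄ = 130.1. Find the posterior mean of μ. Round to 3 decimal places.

With known σ, the Normal prior is conjugate. Weight on the data is w = (n/σ²)/(n/σ² + 1/τ₀²) = 0.0837575/(0.0837575+0.00121320) = 0.98572.
Posterior mean = w·x̄ + (1−w)·μ₀ = 0.98572·130.1 + 0.014278·104.18 = 129.730.

Posterior mean ≈ 129.730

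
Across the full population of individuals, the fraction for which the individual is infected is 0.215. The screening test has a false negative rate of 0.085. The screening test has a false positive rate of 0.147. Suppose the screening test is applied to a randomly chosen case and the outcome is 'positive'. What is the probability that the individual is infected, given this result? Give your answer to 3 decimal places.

Write H for 'the individual is infected'. Prior odds H:¬H = 0.215/0.785 = 0.27389. For the 'positive' outcome, the likelihood ratio is 0.915/0.147 = 6.2245.
Posterior odds = 0.27389 × 6.2245 = 1.7048, so P(H|E) = 1.7048/(1+1.7048) = 0.630.

P(H | E) ≈ 0.630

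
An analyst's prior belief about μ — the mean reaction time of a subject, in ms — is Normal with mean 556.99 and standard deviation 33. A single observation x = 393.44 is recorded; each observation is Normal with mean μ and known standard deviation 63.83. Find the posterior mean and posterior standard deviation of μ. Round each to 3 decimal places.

With known σ, the Normal prior is conjugate. Weight on the data is w = (n/σ²)/(n/σ² + 1/τ₀²) = 0.00024544/(0.00024544+0.00091827) = 0.21091.
Posterior mean = w·x̄ + (1−w)·μ₀ = 0.21091·393.44 + 0.78909·556.99 = 522.495. Posterior variance = 1/(0.00024544+0.00091827) = 859.316, so SD = 29.314.

Posterior mean ≈ 522.495; posterior SD ≈ 29.314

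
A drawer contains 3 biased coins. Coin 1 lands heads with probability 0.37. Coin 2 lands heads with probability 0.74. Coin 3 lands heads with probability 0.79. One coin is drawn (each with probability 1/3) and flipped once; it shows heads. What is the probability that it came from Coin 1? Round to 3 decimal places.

Posterior probability ≈ 0.195

P(heads|C1) = 0.37; P(heads|C2) = 0.74; P(heads|C3) = 0.79.
Prior × likelihood for each source: 0.333333·0.37=0.1233, 0.333333·0.74=0.2467, 0.333333·0.79=0.2633. Summing gives P(heads) = 0.63333.
P(Coin 1 | heads) = 0.1233 / 0.63333 = 0.195.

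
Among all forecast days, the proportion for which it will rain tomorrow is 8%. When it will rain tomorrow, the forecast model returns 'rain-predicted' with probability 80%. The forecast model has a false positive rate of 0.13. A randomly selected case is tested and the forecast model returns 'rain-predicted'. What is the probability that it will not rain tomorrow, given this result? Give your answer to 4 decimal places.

Let H be the event that it will rain tomorrow. P(H) = 0.08, so P(¬H) = 0.92. With E the 'rain-predicted' result, P(E|H) = 0.8 and P(E|¬H) = 0.13.
P(E) = 0.8·0.08 + 0.13·0.92 = 0.064000 + 0.11960 = 0.18360.
By Bayes' theorem, P(H|E) = 0.064000 / 0.18360 = 0.3486. Hence P(¬H|E) = 1 − 0.3486 = 0.6514.

P(¬H | E) ≈ 0.6514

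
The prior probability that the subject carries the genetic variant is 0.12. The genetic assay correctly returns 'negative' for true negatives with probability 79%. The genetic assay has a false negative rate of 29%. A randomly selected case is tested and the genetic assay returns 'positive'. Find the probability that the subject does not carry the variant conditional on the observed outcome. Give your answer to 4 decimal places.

P(¬H | E) ≈ 0.6844

Write H for 'the subject carries the genetic variant'. Prior odds H:¬H = 0.12/0.88 = 0.13636. For the 'positive' outcome, the likelihood ratio is 0.71/0.21 = 3.3810.
Posterior odds = 0.13636 × 3.3810 = 0.46104, so P(H|E) = 0.46104/(1+0.46104) = 0.3156. Then P(¬H|E) = 1 − 0.3156 = 0.6844.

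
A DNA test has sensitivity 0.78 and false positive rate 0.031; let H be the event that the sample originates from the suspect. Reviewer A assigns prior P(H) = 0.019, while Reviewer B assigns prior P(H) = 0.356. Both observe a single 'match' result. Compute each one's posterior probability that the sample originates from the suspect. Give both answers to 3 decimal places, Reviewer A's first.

P('+'|H) = 0.78, P('+'|¬H) = 0.031.
Reviewer A: numerator 0.78·0.019 = 0.014820; evidence = 0.014820+0.031·0.981 = 0.045231; posterior = 0.328.
Reviewer B: numerator 0.78·0.356 = 0.27768; evidence = 0.27768+0.031·0.644 = 0.29764; posterior = 0.933.

Reviewer A: 0.328; Reviewer B: 0.933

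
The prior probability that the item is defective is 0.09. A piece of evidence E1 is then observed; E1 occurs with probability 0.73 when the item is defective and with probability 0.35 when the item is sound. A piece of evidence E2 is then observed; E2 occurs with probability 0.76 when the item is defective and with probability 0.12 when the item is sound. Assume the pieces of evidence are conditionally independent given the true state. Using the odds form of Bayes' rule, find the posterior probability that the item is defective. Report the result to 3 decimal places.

Posterior probability ≈ 0.566

Prior odds = 0.09/(1−0.09) = 0.098901.
Likelihood ratio for E1 = 0.73/0.35 = 2.0857.
Likelihood ratio for E2 = 0.76/0.12 = 6.3333.
Posterior odds = prior odds × LR₁ × LR₂ = 1.3064.
Posterior probability = odds/(1+odds) = 1.3064/2.3064 = 0.566.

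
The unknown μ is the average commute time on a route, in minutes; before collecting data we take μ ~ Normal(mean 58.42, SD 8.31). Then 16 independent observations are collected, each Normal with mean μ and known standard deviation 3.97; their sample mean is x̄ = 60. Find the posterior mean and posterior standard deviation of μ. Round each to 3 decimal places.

Posterior mean ≈ 59.978; posterior SD ≈ 0.985

With known σ, the Normal prior is conjugate. Weight on the data is w = (n/σ²)/(n/σ² + 1/τ₀²) = 1.01517/(1.01517+0.0144810) = 0.98594.
Posterior mean = w·x̄ + (1−w)·μ₀ = 0.98594·60 + 0.014064·58.42 = 59.978. Posterior variance = 1/(1.01517+0.0144810) = 0.971202, so SD = 0.985.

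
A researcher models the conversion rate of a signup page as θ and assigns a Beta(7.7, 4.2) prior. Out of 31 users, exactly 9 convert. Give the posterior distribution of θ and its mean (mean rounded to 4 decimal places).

Observing 9 successes and 22 failures updates Beta(7.7, 4.2) by adding the success and failure counts to the two shape parameters: α = 7.7+9 = 16.7, β = 4.2+22 = 26.2.
E[θ | data] = 16.7/(16.7+26.2) = 0.3893.

Posterior: Beta(16.7, 26.2); mean ≈ 0.3893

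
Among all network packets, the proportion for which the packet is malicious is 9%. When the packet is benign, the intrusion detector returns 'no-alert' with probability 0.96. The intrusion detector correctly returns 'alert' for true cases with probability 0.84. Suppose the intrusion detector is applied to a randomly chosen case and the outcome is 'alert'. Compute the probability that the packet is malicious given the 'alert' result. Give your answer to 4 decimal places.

P(H | E) ≈ 0.6750

Let H be the event that the packet is malicious. P(H) = 0.09, so P(¬H) = 0.91. With E the 'alert' result, P(E|H) = 0.84 and P(E|¬H) = 0.04.
P(E) = 0.84·0.09 + 0.04·0.91 = 0.075600 + 0.036400 = 0.11200.
By Bayes' theorem, P(H|E) = 0.075600 / 0.11200 = 0.6750.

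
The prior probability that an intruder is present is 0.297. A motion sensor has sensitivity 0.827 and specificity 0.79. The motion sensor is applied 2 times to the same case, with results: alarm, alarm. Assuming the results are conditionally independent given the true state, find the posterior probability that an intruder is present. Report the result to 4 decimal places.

Let H be the event that an intruder is present; start with P(H) = 0.297. P('alarm'|H) = 0.827, P('alarm'|¬H) = 0.21.
Update on result 1 ('alarm'): P(H) ← 0.827·0.2970 / (0.827·0.2970 + 0.21·0.7030) = 0.24562/0.39325 = 0.6246.
Update on result 2 ('alarm'): P(H) ← 0.827·0.6246 / (0.827·0.6246 + 0.21·0.3754) = 0.51654/0.59537 = 0.8676.

Posterior P(H) ≈ 0.8676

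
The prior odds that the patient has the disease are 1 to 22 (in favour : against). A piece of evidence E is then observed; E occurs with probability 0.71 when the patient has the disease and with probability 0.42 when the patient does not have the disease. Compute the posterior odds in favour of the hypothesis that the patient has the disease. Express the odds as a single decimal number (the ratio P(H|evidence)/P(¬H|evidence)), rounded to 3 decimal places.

Prior odds = 1/22 = 0.045455.
Likelihood ratio for E = 0.71/0.42 = 1.6905.
Posterior odds = prior odds × LR = 0.076840.

Posterior odds ≈ 0.077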